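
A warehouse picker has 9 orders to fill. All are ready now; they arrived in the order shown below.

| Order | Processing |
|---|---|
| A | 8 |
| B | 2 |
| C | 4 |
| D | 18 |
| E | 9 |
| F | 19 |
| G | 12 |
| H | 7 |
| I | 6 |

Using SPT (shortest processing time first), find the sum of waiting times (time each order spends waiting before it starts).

216

SPT (increasing processing time): B C I H A E G D F.
B: waits 0, runs 0→2
C: waits 2, runs 2→6
I: waits 6, runs 6→12
H: waits 12, runs 12→19
A: waits 19, runs 19→27
E: waits 27, runs 27→36
G: waits 36, runs 36→48
D: waits 48, runs 48→66
F: waits 66, runs 66→85
Sum = 0+2+6+12+19+27+36+48+66 = 216.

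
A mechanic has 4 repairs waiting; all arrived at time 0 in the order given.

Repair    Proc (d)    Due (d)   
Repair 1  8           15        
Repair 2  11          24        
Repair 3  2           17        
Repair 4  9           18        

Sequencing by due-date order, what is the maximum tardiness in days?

6

EDD (increasing due date): Repair 1 Repair 3 Repair 4 Repair 2.
Repair 1: 0→8, due 15, tardiness 0
Repair 3: 8→10, due 17, tardiness 0
Repair 4: 10→19, due 18, tardiness 1
Repair 2: 19→30, due 24, tardiness 6
Maximum = 6.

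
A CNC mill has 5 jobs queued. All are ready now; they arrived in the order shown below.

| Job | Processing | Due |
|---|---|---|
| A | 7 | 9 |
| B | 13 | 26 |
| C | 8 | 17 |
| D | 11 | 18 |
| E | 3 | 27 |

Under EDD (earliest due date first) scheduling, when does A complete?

7

EDD (increasing due date): A C D B E.
A: 0→7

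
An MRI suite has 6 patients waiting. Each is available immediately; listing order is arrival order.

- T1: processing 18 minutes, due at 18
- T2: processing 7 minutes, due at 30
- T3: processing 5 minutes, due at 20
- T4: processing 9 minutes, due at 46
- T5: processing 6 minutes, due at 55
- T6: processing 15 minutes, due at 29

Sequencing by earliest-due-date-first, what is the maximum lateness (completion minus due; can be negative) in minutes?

15

EDD (increasing due date): T1 T3 T6 T2 T4 T5.
T1: 0→18, due 18, lateness 0
T3: 18→23, due 20, lateness 3
T6: 23→38, due 29, lateness 9
T2: 38→45, due 30, lateness 15
T4: 45→54, due 46, lateness 8
T5: 54→60, due 55, lateness 5
Maximum = 15.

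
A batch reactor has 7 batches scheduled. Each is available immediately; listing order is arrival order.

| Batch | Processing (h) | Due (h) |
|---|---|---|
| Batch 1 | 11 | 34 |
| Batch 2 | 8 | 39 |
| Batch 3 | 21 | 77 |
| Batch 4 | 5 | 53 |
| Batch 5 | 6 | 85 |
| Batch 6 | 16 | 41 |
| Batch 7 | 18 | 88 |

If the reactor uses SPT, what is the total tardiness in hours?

SPT (increasing processing time): Batch 4 Batch 5 Batch 2 Batch 1 Batch 6 Batch 7 Batch 3.
Batch 4: 0→5, due 53, tardiness 0
Batch 5: 5→11, due 85, tardiness 0
Batch 2: 11→19, due 39, tardiness 0
Batch 1: 19→30, due 34, tardiness 0
Batch 6: 30→46, due 41, tardiness 5
Batch 7: 46→64, due 88, tardiness 0
Batch 3: 64→85, due 77, tardiness 8
Sum = 0+0+0+0+5+0+8 = 13.

13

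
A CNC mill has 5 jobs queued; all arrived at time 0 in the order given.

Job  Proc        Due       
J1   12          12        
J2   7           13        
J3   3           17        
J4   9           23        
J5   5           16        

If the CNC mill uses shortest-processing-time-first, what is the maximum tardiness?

24

SPT (increasing processing time): J3 J5 J2 J4 J1.
J3: 0→3, due 17, tardiness 0
J5: 3→8, due 16, tardiness 0
J2: 8→15, due 13, tardiness 2
J4: 15→24, due 23, tardiness 1
J1: 24→36, due 12, tardiness 24
Maximum = 24.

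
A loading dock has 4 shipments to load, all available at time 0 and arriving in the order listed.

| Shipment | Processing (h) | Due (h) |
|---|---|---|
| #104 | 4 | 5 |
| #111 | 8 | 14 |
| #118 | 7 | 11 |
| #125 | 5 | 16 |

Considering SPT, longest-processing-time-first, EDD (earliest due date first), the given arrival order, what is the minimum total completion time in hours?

53

SPT (increasing processing time): #104 #125 #118 #111.
#104: 0→4
#125: 4→9
#118: 9→16
#111: 16→24
Sum = 4+9+16+24 = 53.
LPT (decreasing processing time): #111 #118 #125 #104.
#111: 0→8
#118: 8→15
#125: 15→20
#104: 20→24
Sum = 8+15+20+24 = 67.
EDD (increasing due date): #104 #118 #111 #125.
#104: 0→4
#118: 4→11
#111: 11→19
#125: 19→24
Sum = 4+11+19+24 = 58.
FIFO (arrival order): #104 #111 #118 #125.
#104: 0→4
#111: 4→12
#118: 12→19
#125: 19→24
Sum = 4+12+19+24 = 59.
SPT 53, LPT 67, EDD 58, FIFO 59 → minimum 53.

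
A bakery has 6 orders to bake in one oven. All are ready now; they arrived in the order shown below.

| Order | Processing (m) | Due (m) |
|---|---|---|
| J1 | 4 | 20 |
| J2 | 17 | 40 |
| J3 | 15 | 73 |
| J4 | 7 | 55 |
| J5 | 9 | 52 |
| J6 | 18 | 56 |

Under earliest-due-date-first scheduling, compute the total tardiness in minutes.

EDD (increasing due date): J1 J2 J5 J4 J6 J3.
J1: 0→4, due 20, tardiness 0
J2: 4→21, due 40, tardiness 0
J5: 21→30, due 52, tardiness 0
J4: 30→37, due 55, tardiness 0
J6: 37→55, due 56, tardiness 0
J3: 55→70, due 73, tardiness 0
Sum = 0+0+0+0+0+0 = 0.

0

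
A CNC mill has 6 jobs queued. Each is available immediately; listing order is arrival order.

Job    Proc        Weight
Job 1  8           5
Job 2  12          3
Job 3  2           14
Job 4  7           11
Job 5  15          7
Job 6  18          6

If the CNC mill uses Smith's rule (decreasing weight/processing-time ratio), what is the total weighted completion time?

WSPT (decreasing weight/processing-time ratio): Job 3 Job 4 Job 1 Job 5 Job 6 Job 2.
Job 3: finishes 2, weight 14, w·C = 28
Job 4: finishes 9, weight 11, w·C = 99
Job 1: finishes 17, weight 5, w·C = 85
Job 5: finishes 32, weight 7, w·C = 224
Job 6: finishes 50, weight 6, w·C = 300
Job 2: finishes 62, weight 3, w·C = 186
Sum = 28+99+85+224+300+186 = 922.

922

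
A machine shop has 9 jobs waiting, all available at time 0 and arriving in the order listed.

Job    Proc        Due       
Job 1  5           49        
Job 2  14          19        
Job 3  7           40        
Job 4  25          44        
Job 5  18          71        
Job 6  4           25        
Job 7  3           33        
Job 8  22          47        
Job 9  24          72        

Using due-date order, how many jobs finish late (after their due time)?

5

EDD (increasing due date): Job 2 Job 6 Job 7 Job 3 Job 4 Job 8 Job 1 Job 5 Job 9.
Job 2: 0→14, due 19, tardiness 0
Job 6: 14→18, due 25, tardiness 0
Job 7: 18→21, due 33, tardiness 0
Job 3: 21→28, due 40, tardiness 0
Job 4: 28→53, due 44, tardiness 9
Job 8: 53→75, due 47, tardiness 28
Job 1: 75→80, due 49, tardiness 31
Job 5: 80→98, due 71, tardiness 27
Job 9: 98→122, due 72, tardiness 50
Late jobs: 5.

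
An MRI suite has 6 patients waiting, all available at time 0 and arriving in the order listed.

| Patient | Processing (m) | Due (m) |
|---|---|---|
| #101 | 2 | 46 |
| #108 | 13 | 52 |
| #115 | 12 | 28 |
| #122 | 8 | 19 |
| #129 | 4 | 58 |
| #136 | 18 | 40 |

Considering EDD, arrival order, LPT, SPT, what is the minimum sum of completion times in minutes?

EDD (increasing due date): #122 #115 #136 #101 #108 #129.
#122: 0→8
#115: 8→20
#136: 20→38
#101: 38→40
#108: 40→53
#129: 53→57
Sum = 8+20+38+40+53+57 = 216.
FIFO (arrival order): #101 #108 #115 #122 #129 #136.
#101: 0→2
#108: 2→15
#115: 15→27
#122: 27→35
#129: 35→39
#136: 39→57
Sum = 2+15+27+35+39+57 = 175.
LPT (decreasing processing time): #136 #108 #115 #122 #129 #101.
#136: 0→18
#108: 18→31
#115: 31→43
#122: 43→51
#129: 51→55
#101: 55→57
Sum = 18+31+43+51+55+57 = 255.
SPT (increasing processing time): #101 #129 #122 #115 #108 #136.
#101: 0→2
#129: 2→6
#122: 6→14
#115: 14→26
#108: 26→39
#136: 39→57
Sum = 2+6+14+26+39+57 = 144.
EDD 216, FIFO 175, LPT 255, SPT 144 → minimum 144.

144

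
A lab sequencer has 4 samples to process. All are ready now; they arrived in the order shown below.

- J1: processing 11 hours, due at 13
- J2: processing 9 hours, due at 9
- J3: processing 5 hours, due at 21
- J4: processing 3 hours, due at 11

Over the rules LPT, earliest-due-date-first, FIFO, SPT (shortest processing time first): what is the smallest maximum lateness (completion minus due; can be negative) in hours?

10

LPT (decreasing processing time): J1 J2 J3 J4.
J1: 0→11, due 13, lateness -2
J2: 11→20, due 9, lateness 11
J3: 20→25, due 21, lateness 4
J4: 25→28, due 11, lateness 17
Maximum = 17.
EDD (increasing due date): J2 J4 J1 J3.
J2: 0→9, due 9, lateness 0
J4: 9→12, due 11, lateness 1
J1: 12→23, due 13, lateness 10
J3: 23→28, due 21, lateness 7
Maximum = 10.
FIFO (arrival order): J1 J2 J3 J4.
J1: 0→11, due 13, lateness -2
J2: 11→20, due 9, lateness 11
J3: 20→25, due 21, lateness 4
J4: 25→28, due 11, lateness 17
Maximum = 17.
SPT (increasing processing time): J4 J3 J2 J1.
J4: 0→3, due 11, lateness -8
J3: 3→8, due 21, lateness -13
J2: 8→17, due 9, lateness 8
J1: 17→28, due 13, lateness 15
Maximum = 15.
LPT 17, EDD 10, FIFO 17, SPT 15 → minimum 10.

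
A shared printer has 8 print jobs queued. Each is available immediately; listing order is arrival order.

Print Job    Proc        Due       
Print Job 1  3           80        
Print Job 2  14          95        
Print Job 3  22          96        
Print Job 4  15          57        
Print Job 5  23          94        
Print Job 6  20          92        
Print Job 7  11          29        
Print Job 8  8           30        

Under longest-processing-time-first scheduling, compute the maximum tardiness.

LPT (decreasing processing time): Print Job 5 Print Job 3 Print Job 6 Print Job 4 Print Job 2 Print Job 7 Print Job 8 Print Job 1.
Print Job 5: 0→23, due 94, tardiness 0
Print Job 3: 23→45, due 96, tardiness 0
Print Job 6: 45→65, due 92, tardiness 0
Print Job 4: 65→80, due 57, tardiness 23
Print Job 2: 80→94, due 95, tardiness 0
Print Job 7: 94→105, due 29, tardiness 76
Print Job 8: 105→113, due 30, tardiness 83
Print Job 1: 113→116, due 80, tardiness 36
Maximum = 83.

83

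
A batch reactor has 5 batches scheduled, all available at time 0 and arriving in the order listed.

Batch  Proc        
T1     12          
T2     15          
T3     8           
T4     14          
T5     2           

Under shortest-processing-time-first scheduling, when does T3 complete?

SPT (increasing processing time): T5 T3 T1 T4 T2.
T5: 0→2
T3: 2→10

10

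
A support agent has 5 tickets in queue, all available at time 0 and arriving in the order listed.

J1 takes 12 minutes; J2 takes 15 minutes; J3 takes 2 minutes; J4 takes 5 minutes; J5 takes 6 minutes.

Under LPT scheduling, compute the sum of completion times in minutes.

LPT (decreasing processing time): J2 J1 J5 J4 J3.
J2: 0→15
J1: 15→27
J5: 27→33
J4: 33→38
J3: 38→40
Sum = 15+27+33+38+40 = 153.

153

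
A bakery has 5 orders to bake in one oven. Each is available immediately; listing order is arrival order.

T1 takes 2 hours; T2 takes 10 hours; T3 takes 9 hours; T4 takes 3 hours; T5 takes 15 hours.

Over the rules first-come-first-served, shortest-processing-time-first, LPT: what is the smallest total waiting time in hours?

FIFO (arrival order): T1 T2 T3 T4 T5.
T1: waits 0, runs 0→2
T2: waits 2, runs 2→12
T3: waits 12, runs 12→21
T4: waits 21, runs 21→24
T5: waits 24, runs 24→39
Sum = 0+2+12+21+24 = 59.
SPT (increasing processing time): T1 T4 T3 T2 T5.
T1: waits 0, runs 0→2
T4: waits 2, runs 2→5
T3: waits 5, runs 5→14
T2: waits 14, runs 14→24
T5: waits 24, runs 24→39
Sum = 0+2+5+14+24 = 45.
LPT (decreasing processing time): T5 T2 T3 T4 T1.
T5: waits 0, runs 0→15
T2: waits 15, runs 15→25
T3: waits 25, runs 25→34
T4: waits 34, runs 34→37
T1: waits 37, runs 37→39
Sum = 0+15+25+34+37 = 111.
FIFO 59, SPT 45, LPT 111 → minimum 45.

45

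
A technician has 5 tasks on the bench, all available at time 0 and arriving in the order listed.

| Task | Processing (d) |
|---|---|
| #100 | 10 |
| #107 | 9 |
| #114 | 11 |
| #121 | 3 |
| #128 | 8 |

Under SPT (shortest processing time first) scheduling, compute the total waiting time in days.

64

SPT (increasing processing time): #121 #128 #107 #100 #114.
#121: waits 0, runs 0→3
#128: waits 3, runs 3→11
#107: waits 11, runs 11→20
#100: waits 20, runs 20→30
#114: waits 30, runs 30→41
Sum = 0+3+11+20+30 = 64.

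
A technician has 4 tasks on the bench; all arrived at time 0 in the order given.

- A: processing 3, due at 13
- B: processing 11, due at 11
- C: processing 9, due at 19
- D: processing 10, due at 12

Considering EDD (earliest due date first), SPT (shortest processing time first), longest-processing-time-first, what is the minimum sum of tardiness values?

32

EDD (increasing due date): B D A C.
B: 0→11, due 11, tardiness 0
D: 11→21, due 12, tardiness 9
A: 21→24, due 13, tardiness 11
C: 24→33, due 19, tardiness 14
Sum = 0+9+11+14 = 34.
SPT (increasing processing time): A C D B.
A: 0→3, due 13, tardiness 0
C: 3→12, due 19, tardiness 0
D: 12→22, due 12, tardiness 10
B: 22→33, due 11, tardiness 22
Sum = 0+0+10+22 = 32.
LPT (decreasing processing time): B D C A.
B: 0→11, due 11, tardiness 0
D: 11→21, due 12, tardiness 9
C: 21→30, due 19, tardiness 11
A: 30→33, due 13, tardiness 20
Sum = 0+9+11+20 = 40.
EDD 34, SPT 32, LPT 40 → minimum 32.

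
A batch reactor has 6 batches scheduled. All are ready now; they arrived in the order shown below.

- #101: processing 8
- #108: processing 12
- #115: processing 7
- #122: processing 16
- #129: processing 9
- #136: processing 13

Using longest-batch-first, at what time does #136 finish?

29

LPT (decreasing processing time): #122 #136 #108 #129 #101 #115.
#122: 0→16
#136: 16→29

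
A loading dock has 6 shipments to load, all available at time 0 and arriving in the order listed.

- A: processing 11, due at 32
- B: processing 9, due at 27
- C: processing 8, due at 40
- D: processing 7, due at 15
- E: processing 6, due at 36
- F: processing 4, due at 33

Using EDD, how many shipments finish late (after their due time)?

EDD (increasing due date): D B A F E C.
D: 0→7, due 15, tardiness 0
B: 7→16, due 27, tardiness 0
A: 16→27, due 32, tardiness 0
F: 27→31, due 33, tardiness 0
E: 31→37, due 36, tardiness 1
C: 37→45, due 40, tardiness 5
Late shipments: 2.

2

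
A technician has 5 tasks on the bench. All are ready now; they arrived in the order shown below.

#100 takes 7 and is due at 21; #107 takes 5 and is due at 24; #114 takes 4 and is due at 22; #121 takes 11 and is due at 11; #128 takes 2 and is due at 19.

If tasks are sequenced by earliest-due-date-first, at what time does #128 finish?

EDD (increasing due date): #121 #128 #100 #114 #107.
#121: 0→11
#128: 11→13

13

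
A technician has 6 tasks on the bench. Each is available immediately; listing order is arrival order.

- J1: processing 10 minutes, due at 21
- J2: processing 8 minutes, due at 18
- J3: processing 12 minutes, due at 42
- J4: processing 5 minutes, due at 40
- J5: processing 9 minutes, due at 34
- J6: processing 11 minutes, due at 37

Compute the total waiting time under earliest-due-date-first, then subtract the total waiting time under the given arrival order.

EDD (increasing due date): J2 J1 J5 J6 J4 J3.
J2: waits 0, runs 0→8
J1: waits 8, runs 8→18
J5: waits 18, runs 18→27
J6: waits 27, runs 27→38
J4: waits 38, runs 38→43
J3: waits 43, runs 43→55
Sum = 0+8+18+27+38+43 = 134.
FIFO (arrival order): J1 J2 J3 J4 J5 J6.
J1: waits 0, runs 0→10
J2: waits 10, runs 10→18
J3: waits 18, runs 18→30
J4: waits 30, runs 30→35
J5: waits 35, runs 35→44
J6: waits 44, runs 44→55
Sum = 0+10+18+30+35+44 = 137.
Difference = 134 − 137 = -3.

-3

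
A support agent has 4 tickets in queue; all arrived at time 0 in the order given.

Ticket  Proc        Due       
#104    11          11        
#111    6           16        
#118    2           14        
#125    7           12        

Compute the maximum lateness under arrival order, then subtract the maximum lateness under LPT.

FIFO (arrival order): #104 #111 #118 #125.
#104: 0→11, due 11, lateness 0
#111: 11→17, due 16, lateness 1
#118: 17→19, due 14, lateness 5
#125: 19→26, due 12, lateness 14
Maximum = 14.
LPT (decreasing processing time): #104 #125 #111 #118.
#104: 0→11, due 11, lateness 0
#125: 11→18, due 12, lateness 6
#111: 18→24, due 16, lateness 8
#118: 24→26, due 14, lateness 12
Maximum = 12.
Difference = 14 − 12 = 2.

2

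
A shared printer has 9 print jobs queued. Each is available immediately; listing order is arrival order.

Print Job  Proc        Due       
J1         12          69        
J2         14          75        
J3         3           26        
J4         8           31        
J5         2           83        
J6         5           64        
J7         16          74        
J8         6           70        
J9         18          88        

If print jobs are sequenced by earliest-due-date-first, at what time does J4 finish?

EDD (increasing due date): J3 J4 J6 J1 J8 J7 J2 J5 J9.
J3: 0→3
J4: 3→11

11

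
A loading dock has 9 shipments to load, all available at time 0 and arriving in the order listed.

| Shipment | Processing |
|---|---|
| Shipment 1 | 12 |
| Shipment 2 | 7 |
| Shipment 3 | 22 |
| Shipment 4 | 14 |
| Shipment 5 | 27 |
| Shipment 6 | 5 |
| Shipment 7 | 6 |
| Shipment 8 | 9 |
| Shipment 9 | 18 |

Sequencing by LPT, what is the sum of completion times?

763

LPT (decreasing processing time): Shipment 5 Shipment 3 Shipment 9 Shipment 4 Shipment 1 Shipment 8 Shipment 2 Shipment 7 Shipment 6.
Shipment 5: 0→27
Shipment 3: 27→49
Shipment 9: 49→67
Shipment 4: 67→81
Shipment 1: 81→93
Shipment 8: 93→102
Shipment 2: 102→109
Shipment 7: 109→115
Shipment 6: 115→120
Sum = 27+49+67+81+93+102+109+115+120 = 763.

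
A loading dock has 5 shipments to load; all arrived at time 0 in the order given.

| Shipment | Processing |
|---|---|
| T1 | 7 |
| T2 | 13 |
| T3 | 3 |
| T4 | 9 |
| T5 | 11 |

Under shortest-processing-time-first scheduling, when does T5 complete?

SPT (increasing processing time): T3 T1 T4 T5 T2.
T3: 0→3
T1: 3→10
T4: 10→19
T5: 19→30

30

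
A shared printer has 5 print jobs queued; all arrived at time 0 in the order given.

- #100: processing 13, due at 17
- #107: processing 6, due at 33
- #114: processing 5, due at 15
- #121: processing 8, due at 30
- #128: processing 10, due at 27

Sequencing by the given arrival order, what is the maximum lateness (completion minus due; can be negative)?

FIFO (arrival order): #100 #107 #114 #121 #128.
#100: 0→13, due 17, lateness -4
#107: 13→19, due 33, lateness -14
#114: 19→24, due 15, lateness 9
#121: 24→32, due 30, lateness 2
#128: 32→42, due 27, lateness 15
Maximum = 15.

15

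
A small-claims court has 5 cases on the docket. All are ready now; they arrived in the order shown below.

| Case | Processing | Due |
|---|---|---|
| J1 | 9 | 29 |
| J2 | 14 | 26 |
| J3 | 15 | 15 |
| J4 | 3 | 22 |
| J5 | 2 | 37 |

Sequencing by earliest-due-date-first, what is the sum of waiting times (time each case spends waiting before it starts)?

106

EDD (increasing due date): J3 J4 J2 J1 J5.
J3: waits 0, runs 0→15
J4: waits 15, runs 15→18
J2: waits 18, runs 18→32
J1: waits 32, runs 32→41
J5: waits 41, runs 41→43
Sum = 0+15+18+32+41 = 106.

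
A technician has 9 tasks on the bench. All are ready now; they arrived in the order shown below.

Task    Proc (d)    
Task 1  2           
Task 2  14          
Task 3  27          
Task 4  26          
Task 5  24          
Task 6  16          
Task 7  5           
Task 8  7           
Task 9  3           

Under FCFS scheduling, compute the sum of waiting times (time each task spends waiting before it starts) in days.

FIFO (arrival order): Task 1 Task 2 Task 3 Task 4 Task 5 Task 6 Task 7 Task 8 Task 9.
Task 1: waits 0, runs 0→2
Task 2: waits 2, runs 2→16
Task 3: waits 16, runs 16→43
Task 4: waits 43, runs 43→69
Task 5: waits 69, runs 69→93
Task 6: waits 93, runs 93→109
Task 7: waits 109, runs 109→114
Task 8: waits 114, runs 114→121
Task 9: waits 121, runs 121→124
Sum = 0+2+16+43+69+93+109+114+121 = 567.

567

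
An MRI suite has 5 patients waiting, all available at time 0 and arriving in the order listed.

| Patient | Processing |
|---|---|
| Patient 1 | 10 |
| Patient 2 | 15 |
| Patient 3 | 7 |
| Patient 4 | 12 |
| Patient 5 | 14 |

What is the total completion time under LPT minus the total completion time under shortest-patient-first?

40

LPT (decreasing processing time): Patient 2 Patient 5 Patient 4 Patient 1 Patient 3.
Patient 2: 0→15
Patient 5: 15→29
Patient 4: 29→41
Patient 1: 41→51
Patient 3: 51→58
Sum = 15+29+41+51+58 = 194.
SPT (increasing processing time): Patient 3 Patient 1 Patient 4 Patient 5 Patient 2.
Patient 3: 0→7
Patient 1: 7→17
Patient 4: 17→29
Patient 5: 29→43
Patient 2: 43→58
Sum = 7+17+29+43+58 = 154.
Difference = 194 − 154 = 40.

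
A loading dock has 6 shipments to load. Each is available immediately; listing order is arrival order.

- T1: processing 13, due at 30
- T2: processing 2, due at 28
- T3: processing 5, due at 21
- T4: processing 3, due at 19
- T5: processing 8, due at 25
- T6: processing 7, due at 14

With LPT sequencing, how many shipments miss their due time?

4

LPT (decreasing processing time): T1 T5 T6 T3 T4 T2.
T1: 0→13, due 30, tardiness 0
T5: 13→21, due 25, tardiness 0
T6: 21→28, due 14, tardiness 14
T3: 28→33, due 21, tardiness 12
T4: 33→36, due 19, tardiness 17
T2: 36→38, due 28, tardiness 10
Late shipments: 4.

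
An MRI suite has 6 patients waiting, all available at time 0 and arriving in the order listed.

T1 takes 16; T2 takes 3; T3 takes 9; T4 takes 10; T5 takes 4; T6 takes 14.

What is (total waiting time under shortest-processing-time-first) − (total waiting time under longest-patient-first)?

SPT (increasing processing time): T2 T5 T3 T4 T6 T1.
T2: waits 0, runs 0→3
T5: waits 3, runs 3→7
T3: waits 7, runs 7→16
T4: waits 16, runs 16→26
T6: waits 26, runs 26→40
T1: waits 40, runs 40→56
Sum = 0+3+7+16+26+40 = 92.
LPT (decreasing processing time): T1 T6 T4 T3 T5 T2.
T1: waits 0, runs 0→16
T6: waits 16, runs 16→30
T4: waits 30, runs 30→40
T3: waits 40, runs 40→49
T5: waits 49, runs 49→53
T2: waits 53, runs 53→56
Sum = 0+16+30+40+49+53 = 188.
Difference = 92 − 188 = -96.

-96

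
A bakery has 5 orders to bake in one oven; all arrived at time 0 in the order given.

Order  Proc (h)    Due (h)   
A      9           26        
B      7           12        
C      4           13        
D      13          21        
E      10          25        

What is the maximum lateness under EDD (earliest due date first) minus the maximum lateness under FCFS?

-1

EDD (increasing due date): B C D E A.
B: 0→7, due 12, lateness -5
C: 7→11, due 13, lateness -2
D: 11→24, due 21, lateness 3
E: 24→34, due 25, lateness 9
A: 34→43, due 26, lateness 17
Maximum = 17.
FIFO (arrival order): A B C D E.
A: 0→9, due 26, lateness -17
B: 9→16, due 12, lateness 4
C: 16→20, due 13, lateness 7
D: 20→33, due 21, lateness 12
E: 33→43, due 25, lateness 18
Maximum = 18.
Difference = 17 − 18 = -1.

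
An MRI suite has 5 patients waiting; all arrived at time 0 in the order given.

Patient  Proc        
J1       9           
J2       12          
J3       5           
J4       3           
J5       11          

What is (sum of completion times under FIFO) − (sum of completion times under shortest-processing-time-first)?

29

FIFO (arrival order): J1 J2 J3 J4 J5.
J1: 0→9
J2: 9→21
J3: 21→26
J4: 26→29
J5: 29→40
Sum = 9+21+26+29+40 = 125.
SPT (increasing processing time): J4 J3 J1 J5 J2.
J4: 0→3
J3: 3→8
J1: 8→17
J5: 17→28
J2: 28→40
Sum = 3+8+17+28+40 = 96.
Difference = 125 − 96 = 29.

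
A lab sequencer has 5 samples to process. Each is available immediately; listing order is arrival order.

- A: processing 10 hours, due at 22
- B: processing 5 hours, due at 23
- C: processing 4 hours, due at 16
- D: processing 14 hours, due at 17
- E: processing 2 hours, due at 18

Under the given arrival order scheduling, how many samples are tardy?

FIFO (arrival order): A B C D E.
A: 0→10, due 22, tardiness 0
B: 10→15, due 23, tardiness 0
C: 15→19, due 16, tardiness 3
D: 19→33, due 17, tardiness 16
E: 33→35, due 18, tardiness 17
Late samples: 3.

3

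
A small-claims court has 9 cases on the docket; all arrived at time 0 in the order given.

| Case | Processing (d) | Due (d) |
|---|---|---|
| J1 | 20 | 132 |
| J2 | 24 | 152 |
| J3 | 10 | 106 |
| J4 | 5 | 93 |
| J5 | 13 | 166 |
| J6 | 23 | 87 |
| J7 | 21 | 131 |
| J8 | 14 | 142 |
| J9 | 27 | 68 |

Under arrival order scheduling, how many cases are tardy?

2

FIFO (arrival order): J1 J2 J3 J4 J5 J6 J7 J8 J9.
J1: 0→20, due 132, tardiness 0
J2: 20→44, due 152, tardiness 0
J3: 44→54, due 106, tardiness 0
J4: 54→59, due 93, tardiness 0
J5: 59→72, due 166, tardiness 0
J6: 72→95, due 87, tardiness 8
J7: 95→116, due 131, tardiness 0
J8: 116→130, due 142, tardiness 0
J9: 130→157, due 68, tardiness 89
Late cases: 2.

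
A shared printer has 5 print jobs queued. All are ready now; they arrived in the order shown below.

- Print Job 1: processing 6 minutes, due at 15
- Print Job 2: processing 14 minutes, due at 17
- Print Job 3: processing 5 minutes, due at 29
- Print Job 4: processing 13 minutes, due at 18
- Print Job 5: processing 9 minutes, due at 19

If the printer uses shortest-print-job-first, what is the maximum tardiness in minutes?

30

SPT (increasing processing time): Print Job 3 Print Job 1 Print Job 5 Print Job 4 Print Job 2.
Print Job 3: 0→5, due 29, tardiness 0
Print Job 1: 5→11, due 15, tardiness 0
Print Job 5: 11→20, due 19, tardiness 1
Print Job 4: 20→33, due 18, tardiness 15
Print Job 2: 33→47, due 17, tardiness 30
Maximum = 30.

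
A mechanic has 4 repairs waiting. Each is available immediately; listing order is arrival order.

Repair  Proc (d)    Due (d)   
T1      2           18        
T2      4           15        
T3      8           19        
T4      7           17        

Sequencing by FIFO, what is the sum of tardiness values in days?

4

FIFO (arrival order): T1 T2 T3 T4.
T1: 0→2, due 18, tardiness 0
T2: 2→6, due 15, tardiness 0
T3: 6→14, due 19, tardiness 0
T4: 14→21, due 17, tardiness 4
Sum = 0+0+0+4 = 4.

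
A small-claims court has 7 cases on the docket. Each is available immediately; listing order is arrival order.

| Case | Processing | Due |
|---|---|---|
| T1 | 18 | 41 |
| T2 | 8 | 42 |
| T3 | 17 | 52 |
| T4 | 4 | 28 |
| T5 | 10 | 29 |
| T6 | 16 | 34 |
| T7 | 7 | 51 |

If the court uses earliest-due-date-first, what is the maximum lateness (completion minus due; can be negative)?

EDD (increasing due date): T4 T5 T6 T1 T2 T7 T3.
T4: 0→4, due 28, lateness -24
T5: 4→14, due 29, lateness -15
T6: 14→30, due 34, lateness -4
T1: 30→48, due 41, lateness 7
T2: 48→56, due 42, lateness 14
T7: 56→63, due 51, lateness 12
T3: 63→80, due 52, lateness 28
Maximum = 28.

28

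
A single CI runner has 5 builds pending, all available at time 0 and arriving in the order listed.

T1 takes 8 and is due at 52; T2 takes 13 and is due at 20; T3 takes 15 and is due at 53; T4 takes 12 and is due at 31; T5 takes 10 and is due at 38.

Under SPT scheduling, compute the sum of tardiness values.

28

SPT (increasing processing time): T1 T5 T4 T2 T3.
T1: 0→8, due 52, tardiness 0
T5: 8→18, due 38, tardiness 0
T4: 18→30, due 31, tardiness 0
T2: 30→43, due 20, tardiness 23
T3: 43→58, due 53, tardiness 5
Sum = 0+0+0+23+5 = 28.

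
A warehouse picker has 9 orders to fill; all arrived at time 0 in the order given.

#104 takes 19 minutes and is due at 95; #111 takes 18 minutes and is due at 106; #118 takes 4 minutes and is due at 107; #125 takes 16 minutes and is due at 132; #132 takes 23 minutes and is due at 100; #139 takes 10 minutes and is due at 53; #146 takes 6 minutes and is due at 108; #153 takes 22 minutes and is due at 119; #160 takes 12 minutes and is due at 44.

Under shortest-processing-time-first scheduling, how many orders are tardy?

SPT (increasing processing time): #118 #146 #139 #160 #125 #111 #104 #153 #132.
#118: 0→4, due 107, tardiness 0
#146: 4→10, due 108, tardiness 0
#139: 10→20, due 53, tardiness 0
#160: 20→32, due 44, tardiness 0
#125: 32→48, due 132, tardiness 0
#111: 48→66, due 106, tardiness 0
#104: 66→85, due 95, tardiness 0
#153: 85→107, due 119, tardiness 0
#132: 107→130, due 100, tardiness 30
Late orders: 1.

1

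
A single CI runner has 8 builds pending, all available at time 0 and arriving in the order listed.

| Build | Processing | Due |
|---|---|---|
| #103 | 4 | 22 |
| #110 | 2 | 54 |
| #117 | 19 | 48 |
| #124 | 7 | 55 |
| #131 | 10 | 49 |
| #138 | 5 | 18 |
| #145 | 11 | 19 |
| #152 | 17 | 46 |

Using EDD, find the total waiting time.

EDD (increasing due date): #138 #145 #103 #152 #117 #131 #110 #124.
#138: waits 0, runs 0→5
#145: waits 5, runs 5→16
#103: waits 16, runs 16→20
#152: waits 20, runs 20→37
#117: waits 37, runs 37→56
#131: waits 56, runs 56→66
#110: waits 66, runs 66→68
#124: waits 68, runs 68→75
Sum = 0+5+16+20+37+56+66+68 = 268.

268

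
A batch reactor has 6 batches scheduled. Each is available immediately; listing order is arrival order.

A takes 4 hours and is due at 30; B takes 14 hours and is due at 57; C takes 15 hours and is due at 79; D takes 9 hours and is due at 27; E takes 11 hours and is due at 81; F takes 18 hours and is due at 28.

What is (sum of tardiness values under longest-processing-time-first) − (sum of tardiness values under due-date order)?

LPT (decreasing processing time): F C B E D A.
F: 0→18, due 28, tardiness 0
C: 18→33, due 79, tardiness 0
B: 33→47, due 57, tardiness 0
E: 47→58, due 81, tardiness 0
D: 58→67, due 27, tardiness 40
A: 67→71, due 30, tardiness 41
Sum = 0+0+0+0+40+41 = 81.
EDD (increasing due date): D F A B C E.
D: 0→9, due 27, tardiness 0
F: 9→27, due 28, tardiness 0
A: 27→31, due 30, tardiness 1
B: 31→45, due 57, tardiness 0
C: 45→60, due 79, tardiness 0
E: 60→71, due 81, tardiness 0
Sum = 0+0+1+0+0+0 = 1.
Difference = 81 − 1 = 80.

80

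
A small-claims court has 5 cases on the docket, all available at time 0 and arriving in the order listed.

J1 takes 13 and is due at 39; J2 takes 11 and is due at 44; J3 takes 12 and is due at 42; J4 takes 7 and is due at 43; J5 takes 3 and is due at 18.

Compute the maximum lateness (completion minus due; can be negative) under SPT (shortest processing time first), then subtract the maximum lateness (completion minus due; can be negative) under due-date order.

5

SPT (increasing processing time): J5 J4 J2 J3 J1.
J5: 0→3, due 18, lateness -15
J4: 3→10, due 43, lateness -33
J2: 10→21, due 44, lateness -23
J3: 21→33, due 42, lateness -9
J1: 33→46, due 39, lateness 7
Maximum = 7.
EDD (increasing due date): J5 J1 J3 J4 J2.
J5: 0→3, due 18, lateness -15
J1: 3→16, due 39, lateness -23
J3: 16→28, due 42, lateness -14
J4: 28→35, due 43, lateness -8
J2: 35→46, due 44, lateness 2
Maximum = 2.
Difference = 7 − 2 = 5.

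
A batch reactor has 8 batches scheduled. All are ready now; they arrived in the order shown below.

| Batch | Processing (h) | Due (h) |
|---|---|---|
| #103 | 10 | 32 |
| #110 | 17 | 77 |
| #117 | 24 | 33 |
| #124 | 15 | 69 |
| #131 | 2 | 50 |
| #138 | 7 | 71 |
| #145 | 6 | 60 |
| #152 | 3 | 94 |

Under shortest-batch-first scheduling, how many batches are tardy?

SPT (increasing processing time): #131 #152 #145 #138 #103 #124 #110 #117.
#131: 0→2, due 50, tardiness 0
#152: 2→5, due 94, tardiness 0
#145: 5→11, due 60, tardiness 0
#138: 11→18, due 71, tardiness 0
#103: 18→28, due 32, tardiness 0
#124: 28→43, due 69, tardiness 0
#110: 43→60, due 77, tardiness 0
#117: 60→84, due 33, tardiness 51
Late batches: 1.

1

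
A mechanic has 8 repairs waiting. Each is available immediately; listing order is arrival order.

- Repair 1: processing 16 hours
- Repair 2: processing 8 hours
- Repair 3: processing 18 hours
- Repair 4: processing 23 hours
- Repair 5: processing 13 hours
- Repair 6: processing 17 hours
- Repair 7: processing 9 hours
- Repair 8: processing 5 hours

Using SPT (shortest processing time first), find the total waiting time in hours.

SPT (increasing processing time): Repair 8 Repair 2 Repair 7 Repair 5 Repair 1 Repair 6 Repair 3 Repair 4.
Repair 8: waits 0, runs 0→5
Repair 2: waits 5, runs 5→13
Repair 7: waits 13, runs 13→22
Repair 5: waits 22, runs 22→35
Repair 1: waits 35, runs 35→51
Repair 6: waits 51, runs 51→68
Repair 3: waits 68, runs 68→86
Repair 4: waits 86, runs 86→109
Sum = 0+5+13+22+35+51+68+86 = 280.

280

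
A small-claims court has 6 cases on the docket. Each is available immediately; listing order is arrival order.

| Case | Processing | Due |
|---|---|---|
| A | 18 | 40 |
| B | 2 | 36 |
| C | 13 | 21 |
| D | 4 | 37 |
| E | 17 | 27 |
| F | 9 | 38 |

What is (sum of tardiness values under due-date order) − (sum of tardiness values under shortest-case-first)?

-15

EDD (increasing due date): C E B D F A.
C: 0→13, due 21, tardiness 0
E: 13→30, due 27, tardiness 3
B: 30→32, due 36, tardiness 0
D: 32→36, due 37, tardiness 0
F: 36→45, due 38, tardiness 7
A: 45→63, due 40, tardiness 23
Sum = 0+3+0+0+7+23 = 33.
SPT (increasing processing time): B D F C E A.
B: 0→2, due 36, tardiness 0
D: 2→6, due 37, tardiness 0
F: 6→15, due 38, tardiness 0
C: 15→28, due 21, tardiness 7
E: 28→45, due 27, tardiness 18
A: 45→63, due 40, tardiness 23
Sum = 0+0+0+7+18+23 = 48.
Difference = 33 − 48 = -15.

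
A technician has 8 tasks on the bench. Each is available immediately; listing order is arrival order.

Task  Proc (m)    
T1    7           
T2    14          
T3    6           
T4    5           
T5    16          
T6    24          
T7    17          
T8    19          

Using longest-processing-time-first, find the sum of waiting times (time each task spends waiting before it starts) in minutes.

LPT (decreasing processing time): T6 T8 T7 T5 T2 T1 T3 T4.
T6: waits 0, runs 0→24
T8: waits 24, runs 24→43
T7: waits 43, runs 43→60
T5: waits 60, runs 60→76
T2: waits 76, runs 76→90
T1: waits 90, runs 90→97
T3: waits 97, runs 97→103
T4: waits 103, runs 103→108
Sum = 0+24+43+60+76+90+97+103 = 493.

493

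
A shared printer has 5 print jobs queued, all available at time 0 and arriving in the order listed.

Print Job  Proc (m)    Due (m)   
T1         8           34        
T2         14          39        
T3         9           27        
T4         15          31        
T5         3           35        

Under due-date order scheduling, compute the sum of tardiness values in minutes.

EDD (increasing due date): T3 T4 T1 T5 T2.
T3: 0→9, due 27, tardiness 0
T4: 9→24, due 31, tardiness 0
T1: 24→32, due 34, tardiness 0
T5: 32→35, due 35, tardiness 0
T2: 35→49, due 39, tardiness 10
Sum = 0+0+0+0+10 = 10.

10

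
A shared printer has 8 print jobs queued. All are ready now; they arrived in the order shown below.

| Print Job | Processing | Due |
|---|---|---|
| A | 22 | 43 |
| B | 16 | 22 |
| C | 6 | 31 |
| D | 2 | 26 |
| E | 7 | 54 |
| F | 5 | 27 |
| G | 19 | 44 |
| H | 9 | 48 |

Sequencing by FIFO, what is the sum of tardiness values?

FIFO (arrival order): A B C D E F G H.
A: 0→22, due 43, tardiness 0
B: 22→38, due 22, tardiness 16
C: 38→44, due 31, tardiness 13
D: 44→46, due 26, tardiness 20
E: 46→53, due 54, tardiness 0
F: 53→58, due 27, tardiness 31
G: 58→77, due 44, tardiness 33
H: 77→86, due 48, tardiness 38
Sum = 0+16+13+20+0+31+33+38 = 151.

151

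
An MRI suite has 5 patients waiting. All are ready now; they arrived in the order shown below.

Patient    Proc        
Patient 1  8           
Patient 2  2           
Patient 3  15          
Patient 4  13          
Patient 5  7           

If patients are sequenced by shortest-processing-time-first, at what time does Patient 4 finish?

SPT (increasing processing time): Patient 2 Patient 5 Patient 1 Patient 4 Patient 3.
Patient 2: 0→2
Patient 5: 2→9
Patient 1: 9→17
Patient 4: 17→30

30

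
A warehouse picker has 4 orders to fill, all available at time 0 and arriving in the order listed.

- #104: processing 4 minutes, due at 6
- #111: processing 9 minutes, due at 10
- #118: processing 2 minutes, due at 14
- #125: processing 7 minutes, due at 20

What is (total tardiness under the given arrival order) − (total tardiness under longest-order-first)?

FIFO (arrival order): #104 #111 #118 #125.
#104: 0→4, due 6, tardiness 0
#111: 4→13, due 10, tardiness 3
#118: 13→15, due 14, tardiness 1
#125: 15→22, due 20, tardiness 2
Sum = 0+3+1+2 = 6.
LPT (decreasing processing time): #111 #125 #104 #118.
#111: 0→9, due 10, tardiness 0
#125: 9→16, due 20, tardiness 0
#104: 16→20, due 6, tardiness 14
#118: 20→22, due 14, tardiness 8
Sum = 0+0+14+8 = 22.
Difference = 6 − 22 = -16.

-16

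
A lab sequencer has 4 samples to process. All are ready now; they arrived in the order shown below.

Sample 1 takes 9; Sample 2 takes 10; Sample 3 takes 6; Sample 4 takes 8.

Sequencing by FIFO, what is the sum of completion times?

86

FIFO (arrival order): Sample 1 Sample 2 Sample 3 Sample 4.
Sample 1: 0→9
Sample 2: 9→19
Sample 3: 19→25
Sample 4: 25→33
Sum = 9+19+25+33 = 86.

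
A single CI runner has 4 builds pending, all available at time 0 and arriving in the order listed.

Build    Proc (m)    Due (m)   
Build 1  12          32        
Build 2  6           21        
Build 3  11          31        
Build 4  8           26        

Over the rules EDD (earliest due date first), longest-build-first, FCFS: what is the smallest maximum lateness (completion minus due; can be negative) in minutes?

EDD (increasing due date): Build 2 Build 4 Build 3 Build 1.
Build 2: 0→6, due 21, lateness -15
Build 4: 6→14, due 26, lateness -12
Build 3: 14→25, due 31, lateness -6
Build 1: 25→37, due 32, lateness 5
Maximum = 5.
LPT (decreasing processing time): Build 1 Build 3 Build 4 Build 2.
Build 1: 0→12, due 32, lateness -20
Build 3: 12→23, due 31, lateness -8
Build 4: 23→31, due 26, lateness 5
Build 2: 31→37, due 21, lateness 16
Maximum = 16.
FIFO (arrival order): Build 1 Build 2 Build 3 Build 4.
Build 1: 0→12, due 32, lateness -20
Build 2: 12→18, due 21, lateness -3
Build 3: 18→29, due 31, lateness -2
Build 4: 29→37, due 26, lateness 11
Maximum = 11.
EDD 5, LPT 16, FIFO 11 → minimum 5.

5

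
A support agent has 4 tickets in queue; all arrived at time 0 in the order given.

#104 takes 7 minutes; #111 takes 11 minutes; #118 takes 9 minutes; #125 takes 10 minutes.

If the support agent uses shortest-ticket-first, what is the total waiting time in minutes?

SPT (increasing processing time): #104 #118 #125 #111.
#104: waits 0, runs 0→7
#118: waits 7, runs 7→16
#125: waits 16, runs 16→26
#111: waits 26, runs 26→37
Sum = 0+7+16+26 = 49.

49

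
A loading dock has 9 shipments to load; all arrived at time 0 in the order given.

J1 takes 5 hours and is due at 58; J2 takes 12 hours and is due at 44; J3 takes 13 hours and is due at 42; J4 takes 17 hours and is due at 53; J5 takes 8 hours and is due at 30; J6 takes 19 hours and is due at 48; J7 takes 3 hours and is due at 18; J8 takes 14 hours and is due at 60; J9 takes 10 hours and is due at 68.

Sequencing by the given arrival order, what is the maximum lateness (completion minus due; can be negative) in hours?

59

FIFO (arrival order): J1 J2 J3 J4 J5 J6 J7 J8 J9.
J1: 0→5, due 58, lateness -53
J2: 5→17, due 44, lateness -27
J3: 17→30, due 42, lateness -12
J4: 30→47, due 53, lateness -6
J5: 47→55, due 30, lateness 25
J6: 55→74, due 48, lateness 26
J7: 74→77, due 18, lateness 59
J8: 77→91, due 60, lateness 31
J9: 91→101, due 68, lateness 33
Maximum = 59.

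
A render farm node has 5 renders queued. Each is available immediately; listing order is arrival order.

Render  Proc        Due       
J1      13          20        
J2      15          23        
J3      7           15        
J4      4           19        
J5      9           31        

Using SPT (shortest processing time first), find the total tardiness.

38

SPT (increasing processing time): J4 J3 J5 J1 J2.
J4: 0→4, due 19, tardiness 0
J3: 4→11, due 15, tardiness 0
J5: 11→20, due 31, tardiness 0
J1: 20→33, due 20, tardiness 13
J2: 33→48, due 23, tardiness 25
Sum = 0+0+0+13+25 = 38.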